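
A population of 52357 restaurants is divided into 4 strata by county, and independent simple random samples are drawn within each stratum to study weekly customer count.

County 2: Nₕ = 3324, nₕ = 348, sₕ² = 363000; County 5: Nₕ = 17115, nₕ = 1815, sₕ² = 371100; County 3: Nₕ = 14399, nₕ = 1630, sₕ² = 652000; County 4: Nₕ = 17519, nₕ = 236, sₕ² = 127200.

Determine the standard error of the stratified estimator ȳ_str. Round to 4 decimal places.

Var(ȳ_str) = Σₕ Wₕ²(1 − fₕ)sₕ²/nₕ with Wₕ = Nₕ/N, N = 52357.
County 2: Wₕ = 0.06348721; term = 0.06348721²·(1 − 0.10469314)·363000/348 = 3.7641924.
County 5: Wₕ = 0.32689039; term = 0.32689039²·(1 − 0.10604733)·371100/1815 = 19.53139.
County 3: Wₕ = 0.27501576; term = 0.27501576²·(1 − 0.11320231)·652000/1630 = 26.828704.
County 4: Wₕ = 0.33460664; term = 0.33460664²·(1 − 0.01347109)·127200/236 = 59.532489.
Sum = 109.65678.
SE = √(109.65678) = 10.4717.

10.4717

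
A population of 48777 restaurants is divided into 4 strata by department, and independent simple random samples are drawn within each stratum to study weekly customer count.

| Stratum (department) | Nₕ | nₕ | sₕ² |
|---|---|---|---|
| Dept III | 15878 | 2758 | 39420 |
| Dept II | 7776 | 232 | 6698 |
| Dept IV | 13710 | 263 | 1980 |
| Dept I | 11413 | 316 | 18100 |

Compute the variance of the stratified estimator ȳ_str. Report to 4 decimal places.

Var(ȳ_str) = Σₕ Wₕ²(1 − fₕ)sₕ²/nₕ with Wₕ = Nₕ/N, N = 48777.
Dept III: Wₕ = 0.32552227; term = 0.32552227²·(1 − 0.17369946)·39420/2758 = 1.251474.
Dept II: Wₕ = 0.15941940; term = 0.15941940²·(1 − 0.02983539)·6698/232 = 0.71184415.
Dept IV: Wₕ = 0.28107510; term = 0.28107510²·(1 − 0.01918308)·1980/263 = 0.58336736.
Dept I: Wₕ = 0.23398323; term = 0.23398323²·(1 − 0.02768772)·18100/316 = 3.0490653.
Sum = 5.5957508.

5.5958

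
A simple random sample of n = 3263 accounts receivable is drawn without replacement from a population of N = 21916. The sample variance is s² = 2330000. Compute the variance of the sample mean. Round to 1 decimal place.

Under SRS without replacement, Var(ȳ) = (1 − f)·s²/n with f = n/N = 3263/21916 = 0.14888666.
Var(ȳ) = (1 − 0.14888666)·2330000/3263 = 0.85111334·714.06681 = 607.75179.

607.8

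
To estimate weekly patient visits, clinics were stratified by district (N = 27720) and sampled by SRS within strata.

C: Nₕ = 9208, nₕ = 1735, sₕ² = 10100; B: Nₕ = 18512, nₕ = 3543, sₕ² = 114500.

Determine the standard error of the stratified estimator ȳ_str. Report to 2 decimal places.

3.49

Var(ȳ_str) = Σₕ Wₕ²(1 − fₕ)sₕ²/nₕ with Wₕ = Nₕ/N, N = 27720.
C: Wₕ = 0.33217893; term = 0.33217893²·(1 − 0.18842311)·10100/1735 = 0.52130962.
B: Wₕ = 0.66782107; term = 0.66782107²·(1 − 0.19138937)·114500/3543 = 11.65451.
Sum = 12.17582.
SE = √(12.17582) = 3.49.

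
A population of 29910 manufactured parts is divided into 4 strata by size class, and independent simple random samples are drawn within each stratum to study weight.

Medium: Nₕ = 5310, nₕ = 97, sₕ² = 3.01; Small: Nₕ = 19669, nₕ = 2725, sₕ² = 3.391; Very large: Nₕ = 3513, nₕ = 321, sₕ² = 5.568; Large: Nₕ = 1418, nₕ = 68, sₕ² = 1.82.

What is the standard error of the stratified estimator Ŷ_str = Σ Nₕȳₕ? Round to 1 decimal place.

1232.7

Var(Ŷ_str) = Σₕ Nₕ²(1 − fₕ)sₕ²/nₕ.
Medium: 5310²·(1 − 97/5310)·3.01/97 = 858968.04.
Small: 19669²·(1 − 2725/19669)·3.391/2725 = 414724.32.
Very large: 3513²·(1 − 321/3513)·5.568/321 = 194507.
Large: 1418²·(1 − 68/1418)·1.82/68 = 51235.676.
Sum = 1.519435 × 10^6.
SE = √(1.519435 × 10^6) = 1232.7.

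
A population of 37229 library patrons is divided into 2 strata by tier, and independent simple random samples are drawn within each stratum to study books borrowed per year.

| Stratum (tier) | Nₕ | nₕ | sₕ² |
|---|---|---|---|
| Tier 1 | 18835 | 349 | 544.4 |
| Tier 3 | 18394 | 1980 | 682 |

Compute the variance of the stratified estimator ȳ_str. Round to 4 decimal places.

0.4669

Var(ȳ_str) = Σₕ Wₕ²(1 − fₕ)sₕ²/nₕ with Wₕ = Nₕ/N, N = 37229.
Tier 1: Wₕ = 0.50592280; term = 0.50592280²·(1 − 0.01852933)·544.4/349 = 0.39186685.
Tier 3: Wₕ = 0.49407720; term = 0.49407720²·(1 − 0.10764380)·682/1980 = 0.075032092.
Sum = 0.46689894.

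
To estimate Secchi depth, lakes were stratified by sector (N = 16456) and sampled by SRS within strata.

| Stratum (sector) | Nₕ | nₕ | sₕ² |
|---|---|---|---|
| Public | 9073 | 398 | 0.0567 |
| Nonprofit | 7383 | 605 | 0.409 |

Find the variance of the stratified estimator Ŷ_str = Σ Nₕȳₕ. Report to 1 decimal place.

Var(Ŷ_str) = Σₕ Nₕ²(1 − fₕ)sₕ²/nₕ.
Public: 9073²·(1 − 398/9073)·0.0567/398 = 11212.963.
Nonprofit: 7383²·(1 − 605/7383)·0.409/605 = 33830.029.
Sum = 45042.992.

45043.0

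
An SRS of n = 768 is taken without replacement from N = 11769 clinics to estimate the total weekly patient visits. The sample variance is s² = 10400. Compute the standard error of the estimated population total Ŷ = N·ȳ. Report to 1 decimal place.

41871.8

Var(Ŷ) = N²·Var(ȳ) = N²·(1 − n/N)·s²/n.
f = 768/11769 = 0.06525618; Var(ȳ) = 0.93474382·10400/768 = 12.657989.
Var(Ŷ) = 11769² · 12.657989 = 1.75325 × 10^9.
SE(Ŷ) = √(1.75325 × 10^9) = 41871.8.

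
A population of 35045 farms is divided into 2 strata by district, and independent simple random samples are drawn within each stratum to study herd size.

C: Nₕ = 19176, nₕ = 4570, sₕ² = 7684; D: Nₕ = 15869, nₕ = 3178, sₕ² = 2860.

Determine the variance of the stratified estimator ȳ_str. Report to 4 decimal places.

0.5310

Var(ȳ_str) = Σₕ Wₕ²(1 − fₕ)sₕ²/nₕ with Wₕ = Nₕ/N, N = 35045.
C: Wₕ = 0.54718219; term = 0.54718219²·(1 − 0.23831873)·7684/4570 = 0.38344965.
D: Wₕ = 0.45281781; term = 0.45281781²·(1 − 0.20026467)·2860/3178 = 0.14757249.
Sum = 0.53102214.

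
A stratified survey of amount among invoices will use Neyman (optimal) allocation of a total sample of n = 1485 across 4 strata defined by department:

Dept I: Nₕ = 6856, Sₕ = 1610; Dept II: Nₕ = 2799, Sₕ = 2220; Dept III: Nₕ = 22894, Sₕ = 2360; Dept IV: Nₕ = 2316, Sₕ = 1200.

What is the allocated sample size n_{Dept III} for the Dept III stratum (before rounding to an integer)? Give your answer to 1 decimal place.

Neyman allocation: nₕ = n·NₕSₕ / Σⱼ NⱼSⱼ.
Σ NⱼSⱼ = 6856·1610 + 2799·2220 + 22894·2360 + 2316·1200 = 7.406098 × 10^7.
n_{Dept III} = 1485·22894·2360 / (7.406098 × 10^7) = 1083.4.

1083.4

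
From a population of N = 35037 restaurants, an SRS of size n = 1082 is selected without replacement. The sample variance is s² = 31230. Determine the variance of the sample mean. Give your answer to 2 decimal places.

Under SRS without replacement, Var(ȳ) = (1 − f)·s²/n with f = n/N = 1082/35037 = 0.03088164.
Var(ȳ) = (1 − 0.03088164)·31230/1082 = 0.96911836·28.863216 = 27.971873.

27.97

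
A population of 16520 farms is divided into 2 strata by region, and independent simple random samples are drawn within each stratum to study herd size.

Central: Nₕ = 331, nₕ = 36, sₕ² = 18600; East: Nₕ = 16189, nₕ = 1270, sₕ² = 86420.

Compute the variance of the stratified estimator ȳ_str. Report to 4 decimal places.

60.4062

Var(ȳ_str) = Σₕ Wₕ²(1 − fₕ)sₕ²/nₕ with Wₕ = Nₕ/N, N = 16520.
Central: Wₕ = 0.02003632; term = 0.02003632²·(1 − 0.10876133)·18600/36 = 0.1848589.
East: Wₕ = 0.97996368; term = 0.97996368²·(1 − 0.07844833)·86420/1270 = 60.221309.
Sum = 60.406168.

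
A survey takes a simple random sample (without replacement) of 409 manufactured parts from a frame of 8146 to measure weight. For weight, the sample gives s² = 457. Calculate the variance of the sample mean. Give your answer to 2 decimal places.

1.06

Under SRS without replacement, Var(ȳ) = (1 − f)·s²/n with f = n/N = 409/8146 = 0.05020869.
Var(ȳ) = (1 − 0.05020869)·457/409 = 0.94979131·1.1173594 = 1.0612583.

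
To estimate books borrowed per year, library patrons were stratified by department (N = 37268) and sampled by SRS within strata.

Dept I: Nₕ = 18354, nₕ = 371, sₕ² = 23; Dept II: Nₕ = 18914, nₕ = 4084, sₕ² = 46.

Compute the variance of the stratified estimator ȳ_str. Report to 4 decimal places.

Var(ȳ_str) = Σₕ Wₕ²(1 − fₕ)sₕ²/nₕ with Wₕ = Nₕ/N, N = 37268.
Dept I: Wₕ = 0.49248685; term = 0.49248685²·(1 − 0.02021358)·23/371 = 0.014732438.
Dept II: Wₕ = 0.50751315; term = 0.50751315²·(1 − 0.21592471)·46/4084 = 0.0022747017.
Sum = 0.01700714.

0.0170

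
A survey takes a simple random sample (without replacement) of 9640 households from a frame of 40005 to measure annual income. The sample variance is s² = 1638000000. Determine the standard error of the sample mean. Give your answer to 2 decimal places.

359.13

Under SRS without replacement, Var(ȳ) = (1 − f)·s²/n with f = n/N = 9640/40005 = 0.24096988.
Var(ȳ) = (1 − 0.24096988)·1638000000/9640 = 0.75903012·169917.01 = 128972.13.
SE(ȳ) = √(128972.13) = 359.13.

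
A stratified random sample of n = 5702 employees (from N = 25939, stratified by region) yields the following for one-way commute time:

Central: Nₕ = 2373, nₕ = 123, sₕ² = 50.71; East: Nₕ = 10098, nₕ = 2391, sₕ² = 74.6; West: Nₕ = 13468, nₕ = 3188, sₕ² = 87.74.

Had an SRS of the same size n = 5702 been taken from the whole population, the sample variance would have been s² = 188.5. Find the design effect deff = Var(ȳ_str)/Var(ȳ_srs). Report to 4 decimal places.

0.4864

Var(ȳ_str) = Σ Wₕ²(1−fₕ)sₕ²/nₕ with Wₕ = Nₕ/25939:
  Central: (2373/25939)²·(1−123/2373)·50.71/123 = 0.0032716158
  East: (10098/25939)²·(1−2391/10098)·74.6/2391 = 0.0036088889
  West: (13468/25939)²·(1−3188/13468)·87.74/3188 = 0.0056632937
  → Var(ȳ_str) = 0.012543798.
Var(ȳ_srs) = (1 − 5702/25939)·188.5/5702 = 0.025791526.
deff = 0.012543798 / 0.025791526 = 0.4864.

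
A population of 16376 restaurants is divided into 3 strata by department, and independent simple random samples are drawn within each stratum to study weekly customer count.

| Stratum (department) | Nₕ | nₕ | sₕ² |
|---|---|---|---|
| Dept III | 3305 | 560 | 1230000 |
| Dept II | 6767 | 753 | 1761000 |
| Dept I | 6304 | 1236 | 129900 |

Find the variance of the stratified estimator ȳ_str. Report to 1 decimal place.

Var(ȳ_str) = Σₕ Wₕ²(1 − fₕ)sₕ²/nₕ with Wₕ = Nₕ/N, N = 16376.
Dept III: Wₕ = 0.20181974; term = 0.20181974²·(1 − 0.16944024)·1230000/560 = 74.304521.
Dept II: Wₕ = 0.41322667; term = 0.41322667²·(1 − 0.11127531)·1761000/753 = 354.9019.
Dept I: Wₕ = 0.38495359; term = 0.38495359²·(1 − 0.19606599)·129900/1236 = 12.520678.
Sum = 441.7271.

441.7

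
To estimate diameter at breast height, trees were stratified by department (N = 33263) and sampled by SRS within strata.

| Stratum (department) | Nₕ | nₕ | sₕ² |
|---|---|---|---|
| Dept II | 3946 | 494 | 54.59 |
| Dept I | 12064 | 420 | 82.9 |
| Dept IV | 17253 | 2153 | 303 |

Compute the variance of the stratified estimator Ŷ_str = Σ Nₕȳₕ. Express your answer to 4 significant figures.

6.590 × 10^7

Var(Ŷ_str) = Σₕ Nₕ²(1 − fₕ)sₕ²/nₕ.
Dept II: 3946²·(1 − 494/3946)·54.59/494 = 1.5052686 × 10^6.
Dept I: 12064²·(1 − 420/12064)·82.9/420 = 2.7726737 × 10^7.
Dept IV: 17253²·(1 − 2153/17253)·303/2153 = 3.6664027 × 10^7.
Sum = 6.5896033 × 10^7.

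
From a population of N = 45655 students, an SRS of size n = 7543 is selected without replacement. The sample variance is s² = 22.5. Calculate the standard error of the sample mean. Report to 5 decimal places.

0.04990

Under SRS without replacement, Var(ȳ) = (1 − f)·s²/n with f = n/N = 7543/45655 = 0.16521739.
Var(ȳ) = (1 − 0.16521739)·22.5/7543 = 0.83478261·0.0029828981 = 0.0024900714.
SE(ȳ) = √(0.0024900714) = 0.04990.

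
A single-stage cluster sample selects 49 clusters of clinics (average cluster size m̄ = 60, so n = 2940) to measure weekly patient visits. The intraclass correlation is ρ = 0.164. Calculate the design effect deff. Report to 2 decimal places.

10.68

deff = 1 + (60 − 1)·0.164 = 1 + 9.676 = 10.676.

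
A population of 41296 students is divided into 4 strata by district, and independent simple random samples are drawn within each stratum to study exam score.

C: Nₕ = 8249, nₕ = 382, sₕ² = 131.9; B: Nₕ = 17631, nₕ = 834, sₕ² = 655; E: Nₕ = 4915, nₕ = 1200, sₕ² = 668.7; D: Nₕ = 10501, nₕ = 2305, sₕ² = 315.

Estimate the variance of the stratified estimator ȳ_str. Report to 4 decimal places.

Var(ȳ_str) = Σₕ Wₕ²(1 − fₕ)sₕ²/nₕ with Wₕ = Nₕ/N, N = 41296.
C: Wₕ = 0.19975300; term = 0.19975300²·(1 − 0.04630864)·131.9/382 = 0.013139411.
B: Wₕ = 0.42694208; term = 0.42694208²·(1 − 0.04730305)·655/834 = 0.13638542.
E: Wₕ = 0.11901879; term = 0.11901879²·(1 − 0.24415056)·668.7/1200 = 0.005966456.
D: Wₕ = 0.25428613; term = 0.25428613²·(1 − 0.21950290)·315/2305 = 0.006896937.
Sum = 0.16238822.

0.1624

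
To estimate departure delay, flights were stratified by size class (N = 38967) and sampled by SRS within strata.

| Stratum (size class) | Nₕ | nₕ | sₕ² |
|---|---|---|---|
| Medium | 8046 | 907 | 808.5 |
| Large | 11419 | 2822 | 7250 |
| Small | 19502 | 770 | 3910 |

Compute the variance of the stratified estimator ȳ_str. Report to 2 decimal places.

Var(ȳ_str) = Σₕ Wₕ²(1 − fₕ)sₕ²/nₕ with Wₕ = Nₕ/N, N = 38967.
Medium: Wₕ = 0.20648241; term = 0.20648241²·(1 − 0.11272682)·808.5/907 = 0.033720671.
Large: Wₕ = 0.29304283; term = 0.29304283²·(1 − 0.24713197)·7250/2822 = 0.1660971.
Small: Wₕ = 0.50047476; term = 0.50047476²·(1 − 0.03948313)·3910/770 = 1.2216742.
Sum = 1.421492.

1.42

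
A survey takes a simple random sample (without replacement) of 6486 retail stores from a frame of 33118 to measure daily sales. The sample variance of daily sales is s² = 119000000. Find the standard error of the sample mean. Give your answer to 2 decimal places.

Under SRS without replacement, Var(ȳ) = (1 − f)·s²/n with f = n/N = 6486/33118 = 0.19584516.
Var(ȳ) = (1 − 0.19584516)·119000000/6486 = 0.80415484·18347.209 = 14753.997.
SE(ȳ) = √(14753.997) = 121.47.

121.47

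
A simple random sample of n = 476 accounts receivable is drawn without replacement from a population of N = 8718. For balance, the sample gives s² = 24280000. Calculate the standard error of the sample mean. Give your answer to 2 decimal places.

219.60

Under SRS without replacement, Var(ȳ) = (1 − f)·s²/n with f = n/N = 476/8718 = 0.05459968.
Var(ȳ) = (1 − 0.05459968)·24280000/476 = 0.94540032·51008.403 = 48223.361.
SE(ȳ) = √(48223.361) = 219.60.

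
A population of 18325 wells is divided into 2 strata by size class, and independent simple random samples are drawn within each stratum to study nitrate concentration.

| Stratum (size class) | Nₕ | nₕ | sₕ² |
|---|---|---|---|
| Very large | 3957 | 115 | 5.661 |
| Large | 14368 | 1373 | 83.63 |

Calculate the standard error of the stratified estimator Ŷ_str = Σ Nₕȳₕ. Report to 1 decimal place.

Var(Ŷ_str) = Σₕ Nₕ²(1 − fₕ)sₕ²/nₕ.
Very large: 3957²·(1 − 115/3957)·5.661/115 = 748374.06.
Large: 14368²·(1 − 1373/14368)·83.63/1373 = 1.1372715 × 10^7.
Sum = 1.2121089 × 10^7.
SE = √(1.2121089 × 10^7) = 3481.5.

3481.5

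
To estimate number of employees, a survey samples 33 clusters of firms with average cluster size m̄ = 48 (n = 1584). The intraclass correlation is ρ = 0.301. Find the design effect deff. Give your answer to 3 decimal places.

15.147

deff = 1 + (48 − 1)·0.301 = 1 + 14.147 = 15.147.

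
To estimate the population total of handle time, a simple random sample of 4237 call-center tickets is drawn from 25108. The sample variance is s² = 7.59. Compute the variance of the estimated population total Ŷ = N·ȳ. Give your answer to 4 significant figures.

Var(Ŷ) = N²·Var(ȳ) = N²·(1 − n/N)·s²/n.
f = 4237/25108 = 0.16875100; Var(ȳ) = 0.83124900·7.59/4237 = 0.0014890677.
Var(Ŷ) = 25108² · 0.0014890677 = 938725.65.

938700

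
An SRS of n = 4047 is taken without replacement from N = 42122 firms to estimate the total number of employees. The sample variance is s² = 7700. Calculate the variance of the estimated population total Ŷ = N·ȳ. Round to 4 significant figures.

3.051 × 10^9

Var(Ŷ) = N²·Var(ȳ) = N²·(1 − n/N)·s²/n.
f = 4047/42122 = 0.09607806; Var(ȳ) = 0.90392194·7700/4047 = 1.7198416.
Var(Ŷ) = 42122² · 1.7198416 = 3.0514511 × 10^9.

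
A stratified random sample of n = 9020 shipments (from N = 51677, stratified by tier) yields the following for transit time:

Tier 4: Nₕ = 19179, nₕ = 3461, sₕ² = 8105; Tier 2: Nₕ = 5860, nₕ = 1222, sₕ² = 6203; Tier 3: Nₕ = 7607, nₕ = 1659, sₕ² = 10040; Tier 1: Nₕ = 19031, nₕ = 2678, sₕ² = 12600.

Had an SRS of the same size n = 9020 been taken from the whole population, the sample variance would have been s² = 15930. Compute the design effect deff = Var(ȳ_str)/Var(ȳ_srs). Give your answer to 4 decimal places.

Var(ȳ_str) = Σ Wₕ²(1−fₕ)sₕ²/nₕ with Wₕ = Nₕ/51677:
  Tier 4: (19179/51677)²·(1−3461/19179)·8105/3461 = 0.26435046
  Tier 2: (5860/51677)²·(1−1222/5860)·6203/1222 = 0.051661183
  Tier 3: (7607/51677)²·(1−1659/7607)·10040/1659 = 0.10253618
  Tier 1: (19031/51677)²·(1−2678/19031)·12600/2678 = 0.54830781
  → Var(ȳ_str) = 0.96685563.
Var(ȳ_srs) = (1 − 9020/51677)·15930/9020 = 1.4578145.
deff = 0.96685563 / 1.4578145 = 0.6632.

0.6632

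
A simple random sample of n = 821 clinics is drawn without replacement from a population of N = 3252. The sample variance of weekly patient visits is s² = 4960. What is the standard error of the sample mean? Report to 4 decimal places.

2.1251

Under SRS without replacement, Var(ȳ) = (1 − f)·s²/n with f = n/N = 821/3252 = 0.25246002.
Var(ȳ) = (1 − 0.25246002)·4960/821 = 0.74753998·6.0414129 = 4.5161977.
SE(ȳ) = √(4.5161977) = 2.1251.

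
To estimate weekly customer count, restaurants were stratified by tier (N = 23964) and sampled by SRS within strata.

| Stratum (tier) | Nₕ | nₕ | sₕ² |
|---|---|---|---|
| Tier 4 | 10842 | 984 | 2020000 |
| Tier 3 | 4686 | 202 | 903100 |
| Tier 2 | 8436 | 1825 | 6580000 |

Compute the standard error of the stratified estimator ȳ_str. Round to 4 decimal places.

29.9298

Var(ȳ_str) = Σₕ Wₕ²(1 − fₕ)sₕ²/nₕ with Wₕ = Nₕ/N, N = 23964.
Tier 4: Wₕ = 0.45242864; term = 0.45242864²·(1 − 0.09075816)·2020000/984 = 382.06378.
Tier 3: Wₕ = 0.19554331; term = 0.19554331²·(1 − 0.04310713)·903100/202 = 163.58133.
Tier 2: Wₕ = 0.35202804; term = 0.35202804²·(1 − 0.21633476)·6580000/1825 = 350.14516.
Sum = 895.79027.
SE = √(895.79027) = 29.9298.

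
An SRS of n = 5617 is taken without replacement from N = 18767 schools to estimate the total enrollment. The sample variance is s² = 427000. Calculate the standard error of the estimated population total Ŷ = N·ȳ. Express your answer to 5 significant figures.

136970

Var(Ŷ) = N²·Var(ȳ) = N²·(1 − n/N)·s²/n.
f = 5617/18767 = 0.29930197; Var(ȳ) = 0.70069803·427000/5617 = 53.266523.
Var(Ŷ) = 18767² · 53.266523 = 1.8760485 × 10^10.
SE(Ŷ) = √(1.8760485 × 10^10) = 136970.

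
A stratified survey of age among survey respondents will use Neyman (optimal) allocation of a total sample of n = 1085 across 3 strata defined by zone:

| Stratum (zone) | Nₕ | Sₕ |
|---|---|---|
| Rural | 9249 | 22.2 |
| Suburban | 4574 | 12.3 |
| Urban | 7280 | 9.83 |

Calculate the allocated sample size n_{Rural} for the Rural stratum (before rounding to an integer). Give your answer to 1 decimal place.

668.7

Neyman allocation: nₕ = n·NₕSₕ / Σⱼ NⱼSⱼ.
Σ NⱼSⱼ = 9249·22.2 + 4574·12.3 + 7280·9.83 = 333150.4.
n_{Rural} = 1085·9249·22.2 / 333150.4 = 668.7.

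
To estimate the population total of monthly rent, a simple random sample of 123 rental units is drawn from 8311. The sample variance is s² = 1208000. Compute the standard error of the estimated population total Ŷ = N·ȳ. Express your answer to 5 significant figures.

Var(Ŷ) = N²·Var(ȳ) = N²·(1 − n/N)·s²/n.
f = 123/8311 = 0.01479966; Var(ȳ) = 0.98520034·1208000/123 = 9675.7887.
Var(Ŷ) = 8311² · 9675.7887 = 6.6833305 × 10^11.
SE(Ŷ) = √(6.6833305 × 10^11) = 817520.

817520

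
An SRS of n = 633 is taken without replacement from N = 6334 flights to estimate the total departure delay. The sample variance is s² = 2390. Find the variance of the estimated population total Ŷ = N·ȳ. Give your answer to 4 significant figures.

1.363 × 10^8

Var(Ŷ) = N²·Var(ȳ) = N²·(1 − n/N)·s²/n.
f = 633/6334 = 0.09993685; Var(ȳ) = 0.90006315·2390/633 = 3.3983427.
Var(Ŷ) = 6334² · 3.3983427 = 1.3634 × 10^8.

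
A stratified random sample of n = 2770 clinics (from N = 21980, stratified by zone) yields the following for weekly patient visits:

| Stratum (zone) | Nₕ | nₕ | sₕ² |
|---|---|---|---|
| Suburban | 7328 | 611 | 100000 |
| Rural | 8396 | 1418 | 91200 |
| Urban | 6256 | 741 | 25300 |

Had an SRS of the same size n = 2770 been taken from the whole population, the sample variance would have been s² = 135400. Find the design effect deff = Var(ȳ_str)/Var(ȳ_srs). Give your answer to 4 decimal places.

Var(ȳ_str) = Σ Wₕ²(1−fₕ)sₕ²/nₕ with Wₕ = Nₕ/21980:
  Suburban: (7328/21980)²·(1−611/7328)·100000/611 = 16.674938
  Rural: (8396/21980)²·(1−1418/8396)·91200/1418 = 7.7994976
  Urban: (6256/21980)²·(1−741/6256)·25300/741 = 2.4383115
  → Var(ȳ_str) = 26.912747.
Var(ȳ_srs) = (1 − 2770/21980)·135400/2770 = 42.720721.
deff = 26.912747 / 42.720721 = 0.6300.

0.6300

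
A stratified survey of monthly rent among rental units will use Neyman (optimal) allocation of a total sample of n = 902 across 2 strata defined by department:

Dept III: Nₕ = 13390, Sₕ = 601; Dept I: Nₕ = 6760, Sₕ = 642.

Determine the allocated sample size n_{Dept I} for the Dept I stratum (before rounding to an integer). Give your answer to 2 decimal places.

316.02

Neyman allocation: nₕ = n·NₕSₕ / Σⱼ NⱼSⱼ.
Σ NⱼSⱼ = 13390·601 + 6760·642 = 1.238731 × 10^7.
n_{Dept I} = 902·6760·642 / (1.238731 × 10^7) = 316.02.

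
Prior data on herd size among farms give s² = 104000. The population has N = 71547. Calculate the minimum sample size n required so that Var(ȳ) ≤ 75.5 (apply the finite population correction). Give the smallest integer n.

1352

Without fpc, n₀ = s²/D = 104000/75.5 = 1377.4834.
With fpc, (1 − n/N)·s²/n ≤ D requires n ≥ n₀/(1 + n₀/N) = 1377.4834/(1 + 1377.4834/71547) = 1351.4639.
Rounding up, n = 1352.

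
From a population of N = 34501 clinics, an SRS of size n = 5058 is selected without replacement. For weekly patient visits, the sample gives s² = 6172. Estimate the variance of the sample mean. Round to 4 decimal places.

1.0414

Under SRS without replacement, Var(ȳ) = (1 − f)·s²/n with f = n/N = 5058/34501 = 0.14660445.
Var(ȳ) = (1 − 0.14660445)·6172/5058 = 0.85339555·1.2202452 = 1.0413518.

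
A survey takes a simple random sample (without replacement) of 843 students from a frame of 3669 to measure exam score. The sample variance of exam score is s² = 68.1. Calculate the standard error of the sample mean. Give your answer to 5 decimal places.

0.24944

Under SRS without replacement, Var(ȳ) = (1 − f)·s²/n with f = n/N = 843/3669 = 0.22976288.
Var(ȳ) = (1 − 0.22976288)·68.1/843 = 0.77023712·0.080782918 = 0.062222002.
SE(ȳ) = √(0.062222002) = 0.24944.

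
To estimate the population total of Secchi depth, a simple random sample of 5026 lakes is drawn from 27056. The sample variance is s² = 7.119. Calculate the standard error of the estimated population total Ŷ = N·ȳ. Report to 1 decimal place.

918.8

Var(Ŷ) = N²·Var(ȳ) = N²·(1 − n/N)·s²/n.
f = 5026/27056 = 0.18576286; Var(ȳ) = 0.81423714·7.119/5026 = 0.0011533136.
Var(Ŷ) = 27056² · 0.0011533136 = 844256.85.
SE(Ŷ) = √(844256.85) = 918.8.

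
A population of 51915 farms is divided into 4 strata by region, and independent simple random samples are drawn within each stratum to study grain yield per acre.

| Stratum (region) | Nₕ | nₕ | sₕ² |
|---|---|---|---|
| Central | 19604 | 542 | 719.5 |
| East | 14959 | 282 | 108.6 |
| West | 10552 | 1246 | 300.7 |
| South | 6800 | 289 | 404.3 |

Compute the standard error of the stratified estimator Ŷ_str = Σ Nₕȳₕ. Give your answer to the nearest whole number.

Var(Ŷ_str) = Σₕ Nₕ²(1 − fₕ)sₕ²/nₕ.
Central: 19604²·(1 − 542/19604)·719.5/542 = 4.9607195 × 10^8.
East: 14959²·(1 − 282/14959)·108.6/282 = 8.4551355 × 10^7.
West: 10552²·(1 − 1246/10552)·300.7/1246 = 2.3698083 × 10^7.
South: 6800²·(1 − 289/6800)·404.3/289 = 6.193876 × 10^7.
Sum = 6.6626015 × 10^8.
SE = √(6.6626015 × 10^8) = 25812.

25812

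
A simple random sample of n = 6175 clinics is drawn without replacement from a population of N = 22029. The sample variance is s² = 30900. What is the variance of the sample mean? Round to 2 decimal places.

Under SRS without replacement, Var(ȳ) = (1 − f)·s²/n with f = n/N = 6175/22029 = 0.28031232.
Var(ȳ) = (1 − 0.28031232)·30900/6175 = 0.71968768·5.0040486 = 3.6013521.

3.60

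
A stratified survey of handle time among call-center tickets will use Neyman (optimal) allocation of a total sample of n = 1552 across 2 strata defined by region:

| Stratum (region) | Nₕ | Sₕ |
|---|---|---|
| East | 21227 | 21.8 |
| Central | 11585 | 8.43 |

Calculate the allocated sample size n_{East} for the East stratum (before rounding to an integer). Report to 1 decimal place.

Neyman allocation: nₕ = n·NₕSₕ / Σⱼ NⱼSⱼ.
Σ NⱼSⱼ = 21227·21.8 + 11585·8.43 = 560410.15.
n_{East} = 1552·21227·21.8 / 560410.15 = 1281.5.

1281.5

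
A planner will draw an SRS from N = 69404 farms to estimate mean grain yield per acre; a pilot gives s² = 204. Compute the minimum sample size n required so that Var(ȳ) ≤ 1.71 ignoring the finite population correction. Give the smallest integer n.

120

Without fpc, n₀ = s²/D = 204/1.71 = 119.2982.
Rounding up, n = 120.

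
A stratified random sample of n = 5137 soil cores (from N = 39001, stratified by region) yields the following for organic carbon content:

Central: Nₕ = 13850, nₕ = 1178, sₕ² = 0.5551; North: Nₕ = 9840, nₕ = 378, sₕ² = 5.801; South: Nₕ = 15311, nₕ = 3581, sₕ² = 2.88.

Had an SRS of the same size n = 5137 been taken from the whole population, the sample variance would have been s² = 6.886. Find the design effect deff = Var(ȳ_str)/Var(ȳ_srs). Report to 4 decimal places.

0.9354

Var(ȳ_str) = Σ Wₕ²(1−fₕ)sₕ²/nₕ with Wₕ = Nₕ/39001:
  Central: (13850/39001)²·(1−1178/13850)·0.5551/1178 = 5.4371259 × 10^-5
  North: (9840/39001)²·(1−378/9840)·5.801/378 = 9.3937202 × 10^-4
  South: (15311/39001)²·(1−3581/15311)·2.88/3581 = 9.4959463 × 10^-5
  → Var(ȳ_str) = 0.0010887027.
Var(ȳ_srs) = (1 − 5137/39001)·6.886/5137 = 0.0011639115.
deff = 0.0010887027 / 0.0011639115 = 0.9354.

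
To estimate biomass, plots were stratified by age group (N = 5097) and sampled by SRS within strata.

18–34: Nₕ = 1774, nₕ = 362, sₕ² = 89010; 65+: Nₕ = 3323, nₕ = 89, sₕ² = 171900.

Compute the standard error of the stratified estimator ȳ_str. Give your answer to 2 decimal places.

Var(ȳ_str) = Σₕ Wₕ²(1 − fₕ)sₕ²/nₕ with Wₕ = Nₕ/N, N = 5097.
18–34: Wₕ = 0.34804787; term = 0.34804787²·(1 − 0.20405862)·89010/362 = 23.707692.
65+: Wₕ = 0.65195213; term = 0.65195213²·(1 − 0.02678303)·171900/89 = 798.96354.
Sum = 822.67123.
SE = √(822.67123) = 28.68.

28.68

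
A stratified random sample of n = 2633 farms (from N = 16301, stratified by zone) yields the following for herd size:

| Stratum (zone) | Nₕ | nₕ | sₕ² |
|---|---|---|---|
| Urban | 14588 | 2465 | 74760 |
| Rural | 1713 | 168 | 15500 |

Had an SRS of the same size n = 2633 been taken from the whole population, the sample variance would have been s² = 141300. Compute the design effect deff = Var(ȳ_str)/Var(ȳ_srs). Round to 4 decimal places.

Var(ȳ_str) = Σ Wₕ²(1−fₕ)sₕ²/nₕ with Wₕ = Nₕ/16301:
  Urban: (14588/16301)²·(1−2465/14588)·74760/2465 = 20.185046
  Rural: (1713/16301)²·(1−168/1713)·15500/168 = 0.91892437
  → Var(ȳ_str) = 21.10397.
Var(ȳ_srs) = (1 − 2633/16301)·141300/2633 = 44.996841.
deff = 21.10397 / 44.996841 = 0.4690.

0.4690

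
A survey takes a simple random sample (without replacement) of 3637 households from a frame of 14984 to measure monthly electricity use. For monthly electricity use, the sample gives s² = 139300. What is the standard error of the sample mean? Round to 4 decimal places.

Under SRS without replacement, Var(ȳ) = (1 − f)·s²/n with f = n/N = 3637/14984 = 0.24272557.
Var(ȳ) = (1 − 0.24272557)·139300/3637 = 0.75727443·38.300797 = 29.004214.
SE(ȳ) = √(29.004214) = 5.3856.

5.3856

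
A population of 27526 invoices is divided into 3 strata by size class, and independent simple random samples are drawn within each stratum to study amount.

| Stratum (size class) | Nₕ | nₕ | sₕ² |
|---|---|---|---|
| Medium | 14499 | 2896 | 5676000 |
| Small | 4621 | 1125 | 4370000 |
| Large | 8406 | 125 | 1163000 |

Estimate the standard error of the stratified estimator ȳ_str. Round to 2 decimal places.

Var(ȳ_str) = Σₕ Wₕ²(1 − fₕ)sₕ²/nₕ with Wₕ = Nₕ/N, N = 27526.
Medium: Wₕ = 0.52673836; term = 0.52673836²·(1 − 0.19973791)·5676000/2896 = 435.17703.
Small: Wₕ = 0.16787764; term = 0.16787764²·(1 − 0.24345380)·4370000/1125 = 82.822836.
Large: Wₕ = 0.30538400; term = 0.30538400²·(1 − 0.01487033)·1163000/125 = 854.78258.
Sum = 1372.7824.
SE = √(1372.7824) = 37.05.

37.05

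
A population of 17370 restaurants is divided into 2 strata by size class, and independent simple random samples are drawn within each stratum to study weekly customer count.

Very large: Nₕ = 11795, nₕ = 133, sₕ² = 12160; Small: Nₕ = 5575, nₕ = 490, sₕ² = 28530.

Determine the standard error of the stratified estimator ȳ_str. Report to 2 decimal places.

Var(ȳ_str) = Σₕ Wₕ²(1 − fₕ)sₕ²/nₕ with Wₕ = Nₕ/N, N = 17370.
Very large: Wₕ = 0.67904433; term = 0.67904433²·(1 − 0.01127596)·12160/133 = 41.682454.
Small: Wₕ = 0.32095567; term = 0.32095567²·(1 − 0.08789238)·28530/490 = 5.4706872.
Sum = 47.153141.
SE = √(47.153141) = 6.87.

6.87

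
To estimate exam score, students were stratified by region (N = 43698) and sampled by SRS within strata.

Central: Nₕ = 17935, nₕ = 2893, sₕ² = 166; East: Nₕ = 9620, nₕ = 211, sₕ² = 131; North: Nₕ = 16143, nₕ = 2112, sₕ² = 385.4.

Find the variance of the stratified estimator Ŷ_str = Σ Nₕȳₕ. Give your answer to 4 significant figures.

1.130 × 10^8

Var(Ŷ_str) = Σₕ Nₕ²(1 − fₕ)sₕ²/nₕ.
Central: 17935²·(1 − 2893/17935)·166/2893 = 1.5479845 × 10^7.
East: 9620²·(1 − 211/9620)·131/211 = 5.6196256 × 10^7.
North: 16143²·(1 − 2112/16143)·385.4/2112 = 4.1332404 × 10^7.
Sum = 1.1300851 × 10^8.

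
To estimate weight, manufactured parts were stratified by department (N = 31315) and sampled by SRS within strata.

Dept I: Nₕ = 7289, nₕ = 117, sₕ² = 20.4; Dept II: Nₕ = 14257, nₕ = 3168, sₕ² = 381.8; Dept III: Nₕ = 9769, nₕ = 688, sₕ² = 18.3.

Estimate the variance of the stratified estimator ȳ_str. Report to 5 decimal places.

Var(ȳ_str) = Σₕ Wₕ²(1 − fₕ)sₕ²/nₕ with Wₕ = Nₕ/N, N = 31315.
Dept I: Wₕ = 0.23276385; term = 0.23276385²·(1 − 0.01605158)·20.4/117 = 0.0092949638.
Dept II: Wₕ = 0.45527702; term = 0.45527702²·(1 − 0.22220664)·381.8/3168 = 0.019429716.
Dept III: Wₕ = 0.31195913; term = 0.31195913²·(1 − 0.07042686)·18.3/688 = 0.0024062548.
Sum = 0.031130935.

0.03113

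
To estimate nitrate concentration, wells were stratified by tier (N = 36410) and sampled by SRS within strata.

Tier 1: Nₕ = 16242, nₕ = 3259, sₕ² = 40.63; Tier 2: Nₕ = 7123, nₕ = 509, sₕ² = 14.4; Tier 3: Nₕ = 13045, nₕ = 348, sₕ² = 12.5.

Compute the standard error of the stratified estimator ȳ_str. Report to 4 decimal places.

Var(ȳ_str) = Σₕ Wₕ²(1 − fₕ)sₕ²/nₕ with Wₕ = Nₕ/N, N = 36410.
Tier 1: Wₕ = 0.44608624; term = 0.44608624²·(1 − 0.20065263)·40.63/3259 = 0.0019830591.
Tier 2: Wₕ = 0.19563307; term = 0.19563307²·(1 − 0.07145866)·14.4/509 = 0.0010053806.
Tier 3: Wₕ = 0.35828069; term = 0.35828069²·(1 − 0.02667689)·12.5/348 = 0.0044878116.
Sum = 0.0074762513.
SE = √(0.0074762513) = 0.0865.

0.0865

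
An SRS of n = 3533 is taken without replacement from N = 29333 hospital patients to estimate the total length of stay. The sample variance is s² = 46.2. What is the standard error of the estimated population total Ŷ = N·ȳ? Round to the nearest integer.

Var(Ŷ) = N²·Var(ȳ) = N²·(1 − n/N)·s²/n.
f = 3533/29333 = 0.12044455; Var(ȳ) = 0.87955545·46.2/3533 = 0.011501687.
Var(Ŷ) = 29333² · 0.011501687 = 9.8963378 × 10^6.
SE(Ŷ) = √(9.8963378 × 10^6) = 3146.

3146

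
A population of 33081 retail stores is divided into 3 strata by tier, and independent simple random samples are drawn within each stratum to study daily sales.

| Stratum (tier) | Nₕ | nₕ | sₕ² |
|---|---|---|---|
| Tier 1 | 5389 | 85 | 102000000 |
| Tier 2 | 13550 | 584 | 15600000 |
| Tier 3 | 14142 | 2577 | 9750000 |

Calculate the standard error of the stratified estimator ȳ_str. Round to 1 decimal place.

190.3

Var(ȳ_str) = Σₕ Wₕ²(1 − fₕ)sₕ²/nₕ with Wₕ = Nₕ/N, N = 33081.
Tier 1: Wₕ = 0.16290318; term = 0.16290318²·(1 − 0.01577287)·102000000/85 = 31342.648.
Tier 2: Wₕ = 0.40960068; term = 0.40960068²·(1 − 0.04309963)·15600000/584 = 4288.4446.
Tier 3: Wₕ = 0.42749615; term = 0.42749615²·(1 − 0.18222317)·9750000/2577 = 565.44375.
Sum = 36196.536.
SE = √(36196.536) = 190.3.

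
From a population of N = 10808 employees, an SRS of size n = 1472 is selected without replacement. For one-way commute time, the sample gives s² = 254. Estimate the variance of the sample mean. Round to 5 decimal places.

Under SRS without replacement, Var(ȳ) = (1 − f)·s²/n with f = n/N = 1472/10808 = 0.13619541.
Var(ȳ) = (1 − 0.13619541)·254/1472 = 0.86380459·0.17255435 = 0.14905324.

0.14905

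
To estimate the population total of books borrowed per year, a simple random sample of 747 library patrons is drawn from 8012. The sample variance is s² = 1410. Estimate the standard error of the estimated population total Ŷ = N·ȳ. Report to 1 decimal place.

10481.8

Var(Ŷ) = N²·Var(ȳ) = N²·(1 − n/N)·s²/n.
f = 747/8012 = 0.09323515; Var(ȳ) = 0.90676485·1410/747 = 1.7115642.
Var(Ŷ) = 8012² · 1.7115642 = 1.0986898 × 10^8.
SE(Ŷ) = √(1.0986898 × 10^8) = 10481.8.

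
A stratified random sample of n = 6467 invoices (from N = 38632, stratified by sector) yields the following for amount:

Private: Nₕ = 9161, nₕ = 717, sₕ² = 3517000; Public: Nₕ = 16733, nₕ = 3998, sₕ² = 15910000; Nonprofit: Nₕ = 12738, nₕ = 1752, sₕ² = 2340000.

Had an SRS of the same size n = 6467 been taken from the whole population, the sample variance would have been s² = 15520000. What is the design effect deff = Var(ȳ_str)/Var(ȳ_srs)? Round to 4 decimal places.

0.4743

Var(ȳ_str) = Σ Wₕ²(1−fₕ)sₕ²/nₕ with Wₕ = Nₕ/38632:
  Private: (9161/38632)²·(1−717/9161)·3517000/717 = 254.24355
  Public: (16733/38632)²·(1−3998/16733)·15910000/3998 = 568.20593
  Nonprofit: (12738/38632)²·(1−1752/12738)·2340000/1752 = 125.23572
  → Var(ȳ_str) = 947.6852.
Var(ȳ_srs) = (1 − 6467/38632)·15520000/6467 = 1998.1368.
deff = 947.6852 / 1998.1368 = 0.4743.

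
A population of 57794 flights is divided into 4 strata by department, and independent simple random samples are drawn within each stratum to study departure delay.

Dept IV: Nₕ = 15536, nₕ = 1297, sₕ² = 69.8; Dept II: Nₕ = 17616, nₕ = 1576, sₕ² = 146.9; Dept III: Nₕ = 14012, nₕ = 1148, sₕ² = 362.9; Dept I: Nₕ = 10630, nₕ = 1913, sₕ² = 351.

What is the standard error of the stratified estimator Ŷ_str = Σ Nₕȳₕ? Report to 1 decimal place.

10593.6

Var(Ŷ_str) = Σₕ Nₕ²(1 − fₕ)sₕ²/nₕ.
Dept IV: 15536²·(1 − 1297/15536)·69.8/1297 = 1.190513 × 10^7.
Dept II: 17616²·(1 − 1576/17616)·146.9/1576 = 2.6337664 × 10^7.
Dept III: 14012²·(1 − 1148/14012)·362.9/1148 = 5.6979842 × 10^7.
Dept I: 10630²·(1 − 1913/10630)·351/1913 = 1.7001704 × 10^7.
Sum = 1.1222434 × 10^8.
SE = √(1.1222434 × 10^8) = 10593.6.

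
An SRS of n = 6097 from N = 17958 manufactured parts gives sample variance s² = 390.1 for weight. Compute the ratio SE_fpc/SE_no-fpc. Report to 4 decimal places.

f = n/N = 6097/17958 = 0.33951442.
SE_no-fpc = √(s²/n) = 0.2529472; SE_fpc = √((1−f)s²/n) = 0.20557086.
Ratio = √(1−f) = 0.81270264.

0.8127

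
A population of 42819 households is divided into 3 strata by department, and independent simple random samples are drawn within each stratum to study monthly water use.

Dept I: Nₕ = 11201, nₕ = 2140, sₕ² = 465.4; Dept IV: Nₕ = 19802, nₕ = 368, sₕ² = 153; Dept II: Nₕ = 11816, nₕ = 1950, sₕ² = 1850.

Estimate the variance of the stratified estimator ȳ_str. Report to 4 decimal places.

Var(ȳ_str) = Σₕ Wₕ²(1 − fₕ)sₕ²/nₕ with Wₕ = Nₕ/N, N = 42819.
Dept I: Wₕ = 0.26158948; term = 0.26158948²·(1 − 0.19105437)·465.4/2140 = 0.012038503.
Dept IV: Wₕ = 0.46245825; term = 0.46245825²·(1 − 0.01858398)·153/368 = 0.087265348.
Dept II: Wₕ = 0.27595226; term = 0.27595226²·(1 − 0.16503047)·1850/1950 = 0.060321991.
Sum = 0.15962584.

0.1596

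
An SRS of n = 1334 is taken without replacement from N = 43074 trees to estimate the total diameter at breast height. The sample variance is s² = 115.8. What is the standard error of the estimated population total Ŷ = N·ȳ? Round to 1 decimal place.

Var(Ŷ) = N²·Var(ȳ) = N²·(1 − n/N)·s²/n.
f = 1334/43074 = 0.03096996; Var(ȳ) = 0.96903004·115.8/1334 = 0.0841182.
Var(Ŷ) = 43074² · 0.0841182 = 1.5607034 × 10^8.
SE(Ŷ) = √(1.5607034 × 10^8) = 12492.8.

12492.8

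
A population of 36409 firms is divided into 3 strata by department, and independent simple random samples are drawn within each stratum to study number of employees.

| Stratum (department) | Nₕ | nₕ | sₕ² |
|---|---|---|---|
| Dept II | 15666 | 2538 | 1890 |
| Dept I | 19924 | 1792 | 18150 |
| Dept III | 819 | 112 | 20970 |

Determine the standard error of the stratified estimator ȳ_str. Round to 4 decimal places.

1.7197

Var(ȳ_str) = Σₕ Wₕ²(1 − fₕ)sₕ²/nₕ with Wₕ = Nₕ/N, N = 36409.
Dept II: Wₕ = 0.43027823; term = 0.43027823²·(1 − 0.16200689)·1890/2538 = 0.11553388.
Dept I: Wₕ = 0.54722733; term = 0.54722733²·(1 − 0.08994178)·18150/1792 = 2.7602179.
Dept III: Wₕ = 0.02249444; term = 0.02249444²·(1 − 0.13675214)·20970/112 = 0.0817836.
Sum = 2.9575354.
SE = √(2.9575354) = 1.7197.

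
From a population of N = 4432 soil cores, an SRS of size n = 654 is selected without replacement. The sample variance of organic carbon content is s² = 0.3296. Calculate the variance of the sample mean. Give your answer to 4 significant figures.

4.296 × 10^-4

Under SRS without replacement, Var(ȳ) = (1 − f)·s²/n with f = n/N = 654/4432 = 0.14756318.
Var(ȳ) = (1 − 0.14756318)·0.3296/654 = 0.85243682·5.0397554 × 10^-4 = 4.296073 × 10^-4.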